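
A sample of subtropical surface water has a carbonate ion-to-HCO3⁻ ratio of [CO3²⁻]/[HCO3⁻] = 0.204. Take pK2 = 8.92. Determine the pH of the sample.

pH = 8.23

From K2 = [H⁺][CO3²⁻]/[HCO3⁻]:  pH = pK2 + log₁₀([CO3²⁻]/[HCO3⁻])
log₁₀(0.204) = -0.690
pH = 8.92 + (-0.690) = 8.23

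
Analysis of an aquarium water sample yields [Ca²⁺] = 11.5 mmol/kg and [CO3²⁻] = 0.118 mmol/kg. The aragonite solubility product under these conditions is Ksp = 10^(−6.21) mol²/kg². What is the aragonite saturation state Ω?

Ksp = 10^(−6.21) = 6.166×10^-7
Ω = [Ca²⁺][CO3²⁻]/Ksp = (11.5×10^-3)(0.118×10^-3) / 6.166×10^-7 = 2.20

Ω = 2.20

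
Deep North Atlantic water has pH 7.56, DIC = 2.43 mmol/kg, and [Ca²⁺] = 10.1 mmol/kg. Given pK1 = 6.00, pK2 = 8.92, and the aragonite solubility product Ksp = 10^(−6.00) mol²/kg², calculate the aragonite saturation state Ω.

α₂ = 1 / (1 + [H⁺]/K2 + [H⁺]²/(K1K2)) = 1 / (1 + 10^+1.36 + 10^-0.20)
   = 1 / (1 + 22.909 + 0.63096) = 1/24.540 = 0.04075
[CO3²⁻] = α₂ × DIC = 0.04075 × 2.43 = 0.09902 mmol/kg
Ksp = 10^(−6.00) = 1.000×10^-6
Ω = [Ca²⁺][CO3²⁻]/Ksp = (10.1×10^-3)(9.902×10^-5) / 1.000×10^-6 = 1.00

Ω = 1.00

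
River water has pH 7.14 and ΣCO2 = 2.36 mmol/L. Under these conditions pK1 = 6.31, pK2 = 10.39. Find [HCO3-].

[HCO3⁻] = 2.05 mmol/L

α₁ = 1 / (1 + [H⁺]/K1 + K2/[H⁺]) = 1 / (1 + 10^-0.83 + 10^-3.25)
   = 1 / (1 + 0.14791 + 0.00056234) = 1/1.1485 = 0.8707
[HCO3⁻] = α₁ × DIC = 0.8707 × 2.36 = 2.05 mmol/L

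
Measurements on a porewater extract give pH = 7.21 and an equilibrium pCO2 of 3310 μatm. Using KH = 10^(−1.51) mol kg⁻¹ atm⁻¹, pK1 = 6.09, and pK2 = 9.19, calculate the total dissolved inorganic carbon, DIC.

DIC = 1.46 mmol/kg

[CO2*] = KH · pCO2 = 10^(−1.51) × 3310×10^-6 = 1.023×10^-4 mol/kg
α₀ = 1/(1 + K1/[H⁺] + K1K2/[H⁺]²) = 1/(1 + 10^+1.12 + 10^-0.86) = 0.06983
DIC = [CO2*]/α₀ = 1.023×10^-4 / 0.06983 = 1.46 mmol/kg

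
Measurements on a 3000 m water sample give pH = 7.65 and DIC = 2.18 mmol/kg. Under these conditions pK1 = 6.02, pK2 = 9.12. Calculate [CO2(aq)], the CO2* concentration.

[CO2*] = 0.0483 mmol/kg

α₀ = 1 / (1 + K1/[H⁺] + K1K2/[H⁺]²) = 1 / (1 + 10^+1.63 + 10^+0.16)
   = 1 / (1 + 42.658 + 1.4454) = 1/45.103 = 0.02217
[CO2*] = α₀ × DIC = 0.02217 × 2.18 = 0.0483 mmol/kg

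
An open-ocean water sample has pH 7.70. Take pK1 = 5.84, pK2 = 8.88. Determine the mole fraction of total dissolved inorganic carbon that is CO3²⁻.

α₂ = 1 / (1 + [H⁺]/K2 + [H⁺]²/(K1K2)) = 1 / (1 + 10^+1.18 + 10^-0.68)
   = 1 / (1 + 15.136 + 0.20893) = 1/16.345 = 0.06118

α₂ = 0.0612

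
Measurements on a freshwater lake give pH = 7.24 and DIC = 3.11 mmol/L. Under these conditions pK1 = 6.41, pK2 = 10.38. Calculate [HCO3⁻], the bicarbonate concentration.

[HCO3⁻] = 2.71 mmol/L

α₁ = 1 / (1 + [H⁺]/K1 + K2/[H⁺]) = 1 / (1 + 10^-0.83 + 10^-3.14)
   = 1 / (1 + 0.14791 + 0.00072444) = 1/1.1486 = 0.8706
[HCO3⁻] = α₁ × DIC = 0.8706 × 3.11 = 2.71 mmol/L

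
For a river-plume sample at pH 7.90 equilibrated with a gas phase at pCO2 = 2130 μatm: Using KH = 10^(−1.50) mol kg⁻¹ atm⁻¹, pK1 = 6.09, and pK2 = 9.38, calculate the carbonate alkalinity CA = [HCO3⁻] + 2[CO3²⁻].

CA = 4.64 mmol/kg

[CO2*] = KH · pCO2 = 10^(−1.50) × 2130×10^-6 = 6.736×10^-5 mol/kg
α₀ = 1/(1 + K1/[H⁺] + K1K2/[H⁺]²) = 1/(1 + 10^+1.81 + 10^+0.33) = 0.01477
DIC = [CO2*]/α₀ = 6.736×10^-5 / 0.01477 = 4.560 mmol/kg
CA = (α₁ + 2α₂)·DIC = (0.9537 + 2×0.03158) × 4.560 = 4.64 mmol/kg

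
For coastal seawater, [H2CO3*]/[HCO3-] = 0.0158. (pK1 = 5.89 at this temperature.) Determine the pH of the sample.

From K1 = [H⁺][HCO3-]/[H2CO3*]:  pH = pK1 − log₁₀([H2CO3*]/[HCO3-])
log₁₀(0.0158) = -1.801
pH = 5.89 − (-1.801) = 7.69

pH = 7.69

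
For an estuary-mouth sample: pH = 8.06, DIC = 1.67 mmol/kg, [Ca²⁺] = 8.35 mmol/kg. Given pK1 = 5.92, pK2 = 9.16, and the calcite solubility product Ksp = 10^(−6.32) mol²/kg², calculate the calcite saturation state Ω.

Ω = 2.13

α₂ = 1 / (1 + [H⁺]/K2 + [H⁺]²/(K1K2)) = 1 / (1 + 10^+1.10 + 10^-1.04)
   = 1 / (1 + 12.589 + 0.091201) = 1/13.680 = 0.07310
[CO3²⁻] = α₂ × DIC = 0.07310 × 1.67 = 0.1221 mmol/kg
Ksp = 10^(−6.32) = 4.786×10^-7
Ω = [Ca²⁺][CO3²⁻]/Ksp = (8.35×10^-3)(1.221×10^-4) / 4.786×10^-7 = 2.13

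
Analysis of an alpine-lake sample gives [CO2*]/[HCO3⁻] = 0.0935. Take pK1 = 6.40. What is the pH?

From K1 = [H⁺][HCO3⁻]/[CO2*]:  pH = pK1 − log₁₀([CO2*]/[HCO3⁻])
log₁₀(0.0935) = -1.029
pH = 6.40 − (-1.029) = 7.43

pH = 7.43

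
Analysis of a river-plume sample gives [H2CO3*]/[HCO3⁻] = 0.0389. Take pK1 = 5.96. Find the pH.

pH = 7.37

From K1 = [H⁺][HCO3⁻]/[H2CO3*]:  pH = pK1 − log₁₀([H2CO3*]/[HCO3⁻])
log₁₀(0.0389) = -1.410
pH = 5.96 − (-1.410) = 7.37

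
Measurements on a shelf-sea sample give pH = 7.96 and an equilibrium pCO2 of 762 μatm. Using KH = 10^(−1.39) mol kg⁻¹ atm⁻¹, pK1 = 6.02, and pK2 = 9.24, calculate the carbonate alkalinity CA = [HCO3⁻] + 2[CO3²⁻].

[CO2*] = KH · pCO2 = 10^(−1.39) × 762×10^-6 = 3.104×10^-5 mol/kg
α₀ = 1/(1 + K1/[H⁺] + K1K2/[H⁺]²) = 1/(1 + 10^+1.94 + 10^+0.66) = 0.01079
DIC = [CO2*]/α₀ = 3.104×10^-5 / 0.01079 = 2.877 mmol/kg
CA = (α₁ + 2α₂)·DIC = (0.9399 + 2×0.04933) × 2.877 = 2.99 mmol/kg

CA = 2.99 mmol/kg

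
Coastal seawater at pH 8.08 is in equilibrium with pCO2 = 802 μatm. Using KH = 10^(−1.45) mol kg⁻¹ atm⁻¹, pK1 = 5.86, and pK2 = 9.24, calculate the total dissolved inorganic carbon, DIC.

DIC = 5.08 mmol/kg

[CO2*] = KH · pCO2 = 10^(−1.45) × 802×10^-6 = 2.846×10^-5 mol/kg
α₀ = 1/(1 + K1/[H⁺] + K1K2/[H⁺]²) = 1/(1 + 10^+2.22 + 10^+1.06) = 0.005604
DIC = [CO2*]/α₀ = 2.846×10^-5 / 0.005604 = 5.08 mmol/kg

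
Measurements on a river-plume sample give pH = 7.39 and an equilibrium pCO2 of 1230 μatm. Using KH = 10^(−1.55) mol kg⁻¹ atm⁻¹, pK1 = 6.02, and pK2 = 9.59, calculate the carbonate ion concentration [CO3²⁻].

[CO3²⁻] = 5.13 μmol/kg

[CO2*] = KH · pCO2 = 10^(−1.55) × 1230×10^-6 = 3.467×10^-5 mol/kg
α₀ = 1/(1 + K1/[H⁺] + K1K2/[H⁺]²) = 1/(1 + 10^+1.37 + 10^-0.83) = 0.04067
DIC = [CO2*]/α₀ = 3.467×10^-5 / 0.04067 = 0.8524 mmol/kg
[CO3²⁻] = α₂·DIC; α₂ = 0.006015, so [CO3²⁻] = 0.006015 × 0.8524 = 0.00513 mmol/kg = 5.13 μmol/kg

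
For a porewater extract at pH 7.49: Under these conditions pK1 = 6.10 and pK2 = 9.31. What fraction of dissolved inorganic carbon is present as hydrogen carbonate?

α₁ = 1 / (1 + [H⁺]/K1 + K2/[H⁺]) = 1 / (1 + 10^-1.39 + 10^-1.82)
   = 1 / (1 + 0.040738 + 0.015136) = 1/1.0559 = 0.9471

α₁ = 0.947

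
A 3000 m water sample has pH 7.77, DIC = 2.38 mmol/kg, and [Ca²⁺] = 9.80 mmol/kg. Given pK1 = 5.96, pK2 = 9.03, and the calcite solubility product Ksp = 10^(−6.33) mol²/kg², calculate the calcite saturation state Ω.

Ω = 2.56

α₂ = 1 / (1 + [H⁺]/K2 + [H⁺]²/(K1K2)) = 1 / (1 + 10^+1.26 + 10^-0.55)
   = 1 / (1 + 18.197 + 0.28184) = 1/19.479 = 0.05134
[CO3²⁻] = α₂ × DIC = 0.05134 × 2.38 = 0.1222 mmol/kg
Ksp = 10^(−6.33) = 4.677×10^-7
Ω = [Ca²⁺][CO3²⁻]/Ksp = (9.80×10^-3)(1.222×10^-4) / 4.677×10^-7 = 2.56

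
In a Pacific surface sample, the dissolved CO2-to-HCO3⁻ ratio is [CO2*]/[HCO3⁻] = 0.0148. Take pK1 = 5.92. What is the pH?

pH = 7.75

From K1 = [H⁺][HCO3⁻]/[CO2*]:  pH = pK1 − log₁₀([CO2*]/[HCO3⁻])
log₁₀(0.0148) = -1.830
pH = 5.92 − (-1.830) = 7.75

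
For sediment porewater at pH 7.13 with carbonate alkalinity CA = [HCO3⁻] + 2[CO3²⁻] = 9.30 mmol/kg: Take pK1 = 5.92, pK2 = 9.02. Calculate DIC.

CA = [HCO3⁻] + 2[CO3²⁻] = (α₁ + 2α₂)·DIC
At pH 7.13: [H⁺]/K1 = 10^-1.21 = 0.061660, K2/[H⁺] = 10^-1.89 = 0.012882
α₁ = 1/(1 + 0.061660 + 0.012882) = 1/1.0745 = 0.9306; α₂ = α₁·K2/[H⁺] = 0.01199
α₁ + 2α₂ = 0.9546
DIC = CA / (α₁ + 2α₂) = 9.30 / 0.9546 = 9.74 mmol/kg

DIC = 9.74 mmol/kg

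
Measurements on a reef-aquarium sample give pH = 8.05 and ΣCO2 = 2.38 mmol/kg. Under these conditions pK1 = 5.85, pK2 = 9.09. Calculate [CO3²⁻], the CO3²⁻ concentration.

α₂ = 1 / (1 + [H⁺]/K2 + [H⁺]²/(K1K2)) = 1 / (1 + 10^+1.04 + 10^-1.16)
   = 1 / (1 + 10.965 + 0.069183) = 1/12.034 = 0.08310
[CO3²⁻] = α₂ × DIC = 0.08310 × 2.38 = 0.198 mmol/kg

[CO3²⁻] = 0.198 mmol/kg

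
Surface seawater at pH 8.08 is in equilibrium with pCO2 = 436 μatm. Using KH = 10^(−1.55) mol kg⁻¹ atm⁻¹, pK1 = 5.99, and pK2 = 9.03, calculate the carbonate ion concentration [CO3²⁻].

[CO3²⁻] = 0.170 mmol/kg

[CO2*] = KH · pCO2 = 10^(−1.55) × 436×10^-6 = 1.229×10^-5 mol/kg
α₀ = 1/(1 + K1/[H⁺] + K1K2/[H⁺]²) = 1/(1 + 10^+2.09 + 10^+1.14) = 0.007255
DIC = [CO2*]/α₀ = 1.229×10^-5 / 0.007255 = 1.694 mmol/kg
[CO3²⁻] = α₂·DIC; α₂ = 0.1002, so [CO3²⁻] = 0.1002 × 1.694 = 0.170 mmol/kg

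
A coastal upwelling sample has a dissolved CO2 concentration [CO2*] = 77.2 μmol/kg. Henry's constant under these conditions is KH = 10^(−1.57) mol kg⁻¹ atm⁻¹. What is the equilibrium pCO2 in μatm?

pCO2 = 2870 μatm

KH = 10^(−1.57) = 2.692×10^-2 mol kg⁻¹ atm⁻¹
pCO2 = [CO2*]/KH = 77.2×10^-6 / 2.692×10^-2 = 2.87×10^-3 atm = 2870 μatm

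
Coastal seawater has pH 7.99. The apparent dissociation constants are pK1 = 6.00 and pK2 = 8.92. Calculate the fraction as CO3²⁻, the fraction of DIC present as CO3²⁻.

α₂ = 0.104

α₂ = 1 / (1 + [H⁺]/K2 + [H⁺]²/(K1K2)) = 1 / (1 + 10^+0.93 + 10^-1.06)
   = 1 / (1 + 8.5114 + 0.087096) = 1/9.5985 = 0.1042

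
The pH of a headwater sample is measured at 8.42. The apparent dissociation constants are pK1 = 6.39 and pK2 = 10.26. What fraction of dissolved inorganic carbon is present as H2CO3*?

α₀ = 1 / (1 + K1/[H⁺] + K1K2/[H⁺]²) = 1 / (1 + 10^+2.03 + 10^+0.19)
   = 1 / (1 + 107.15 + 1.5488) = 1/109.70 = 0.009116

α₀ = 0.00912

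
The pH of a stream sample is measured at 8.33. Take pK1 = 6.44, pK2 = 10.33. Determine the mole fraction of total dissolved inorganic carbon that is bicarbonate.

α₁ = 1 / (1 + [H⁺]/K1 + K2/[H⁺]) = 1 / (1 + 10^-1.89 + 10^-2.00)
   = 1 / (1 + 0.012882 + 0.010000) = 1/1.0229 = 0.9776

α₁ = 0.978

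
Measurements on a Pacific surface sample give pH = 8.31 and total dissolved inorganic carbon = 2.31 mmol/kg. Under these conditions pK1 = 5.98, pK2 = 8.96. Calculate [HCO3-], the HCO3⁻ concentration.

[HCO3⁻] = 1.88 mmol/kg

α₁ = 1 / (1 + [H⁺]/K1 + K2/[H⁺]) = 1 / (1 + 10^-2.33 + 10^-0.65)
   = 1 / (1 + 0.0046774 + 0.22387) = 1/1.2285 = 0.8140
[HCO3⁻] = α₁ × DIC = 0.8140 × 2.31 = 1.88 mmol/kg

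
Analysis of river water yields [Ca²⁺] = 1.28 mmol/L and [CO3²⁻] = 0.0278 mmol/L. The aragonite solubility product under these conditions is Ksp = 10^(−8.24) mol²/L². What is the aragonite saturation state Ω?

Ksp = 10^(−8.24) = 5.754×10^-9
Ω = [Ca²⁺][CO3²⁻]/Ksp = (1.28×10^-3)(0.0278×10^-3) / 5.754×10^-9 = 6.18

Ω = 6.18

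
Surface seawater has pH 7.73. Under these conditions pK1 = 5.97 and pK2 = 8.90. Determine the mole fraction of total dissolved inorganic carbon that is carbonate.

α₂ = 0.0623

α₂ = 1 / (1 + [H⁺]/K2 + [H⁺]²/(K1K2)) = 1 / (1 + 10^+1.17 + 10^-0.59)
   = 1 / (1 + 14.791 + 0.25704) = 1/16.048 = 0.06231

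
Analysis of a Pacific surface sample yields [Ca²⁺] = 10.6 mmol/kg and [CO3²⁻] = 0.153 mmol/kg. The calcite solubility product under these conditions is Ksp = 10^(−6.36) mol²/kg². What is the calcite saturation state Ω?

Ksp = 10^(−6.36) = 4.365×10^-7
Ω = [Ca²⁺][CO3²⁻]/Ksp = (10.6×10^-3)(0.153×10^-3) / 4.365×10^-7 = 3.72

Ω = 3.72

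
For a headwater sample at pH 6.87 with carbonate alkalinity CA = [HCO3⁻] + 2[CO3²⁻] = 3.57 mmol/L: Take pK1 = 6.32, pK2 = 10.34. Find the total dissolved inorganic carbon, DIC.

DIC = 4.57 mmol/L

CA = [HCO3⁻] + 2[CO3²⁻] = (α₁ + 2α₂)·DIC
At pH 6.87: [H⁺]/K1 = 10^-0.55 = 0.28184, K2/[H⁺] = 10^-3.47 = 0.00033884
α₁ = 1/(1 + 0.28184 + 0.00033884) = 1/1.2822 = 0.7799; α₂ = α₁·K2/[H⁺] = 0.0002643
α₁ + 2α₂ = 0.7805
DIC = CA / (α₁ + 2α₂) = 3.57 / 0.7805 = 4.57 mmol/L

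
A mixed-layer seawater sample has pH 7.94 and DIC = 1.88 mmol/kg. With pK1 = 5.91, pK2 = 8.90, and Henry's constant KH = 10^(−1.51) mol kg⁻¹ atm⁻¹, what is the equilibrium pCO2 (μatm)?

α₀ = 1 / (1 + K1/[H⁺] + K1K2/[H⁺]²) = 1 / (1 + 10^+2.03 + 10^+1.07)
   = 1 / (1 + 107.15 + 11.749) = 1/119.90 = 0.008340
[CO2*] = α₀ × DIC = 0.008340 × 1.88 = 0.01568 mmol/kg = 15.68 μmol/kg
pCO2 = [CO2*]/KH = 1.568×10^-5 / 3.090×10^-2 = 507 μatm

pCO2 = 507 μatm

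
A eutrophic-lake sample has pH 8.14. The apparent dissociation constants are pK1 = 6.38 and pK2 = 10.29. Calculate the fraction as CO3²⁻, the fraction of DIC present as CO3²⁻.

α₂ = 1 / (1 + [H⁺]/K2 + [H⁺]²/(K1K2)) = 1 / (1 + 10^+2.15 + 10^+0.39)
   = 1 / (1 + 141.25 + 2.4547) = 1/144.71 = 0.006910

α₂ = 0.00691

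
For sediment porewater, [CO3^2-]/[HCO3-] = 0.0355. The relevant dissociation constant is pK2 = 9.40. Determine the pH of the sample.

From K2 = [H⁺][CO3^2-]/[HCO3-]:  pH = pK2 + log₁₀([CO3^2-]/[HCO3-])
log₁₀(0.0355) = -1.450
pH = 9.40 + (-1.450) = 7.95

pH = 7.95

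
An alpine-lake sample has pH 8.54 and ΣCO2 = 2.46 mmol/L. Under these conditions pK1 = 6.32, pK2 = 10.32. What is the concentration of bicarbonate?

[HCO3⁻] = 2.41 mmol/L

α₁ = 1 / (1 + [H⁺]/K1 + K2/[H⁺]) = 1 / (1 + 10^-2.22 + 10^-1.78)
   = 1 / (1 + 0.0060256 + 0.016596) = 1/1.0226 = 0.9779
[HCO3⁻] = α₁ × DIC = 0.9779 × 2.46 = 2.41 mmol/L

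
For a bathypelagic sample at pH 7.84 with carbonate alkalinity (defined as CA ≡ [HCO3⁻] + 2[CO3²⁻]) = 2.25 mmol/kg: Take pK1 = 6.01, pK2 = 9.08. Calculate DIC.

DIC = 2.16 mmol/kg

CA = [HCO3⁻] + 2[CO3²⁻] = (α₁ + 2α₂)·DIC
At pH 7.84: [H⁺]/K1 = 10^-1.83 = 0.014791, K2/[H⁺] = 10^-1.24 = 0.057544
α₁ = 1/(1 + 0.014791 + 0.057544) = 1/1.0723 = 0.9325; α₂ = α₁·K2/[H⁺] = 0.05366
α₁ + 2α₂ = 1.0399
DIC = CA / (α₁ + 2α₂) = 2.25 / 1.0399 = 2.16 mmol/kg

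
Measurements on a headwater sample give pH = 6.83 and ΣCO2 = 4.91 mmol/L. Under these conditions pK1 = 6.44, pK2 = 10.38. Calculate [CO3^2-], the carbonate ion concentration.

α₂ = 1 / (1 + [H⁺]/K2 + [H⁺]²/(K1K2)) = 1 / (1 + 10^+3.55 + 10^+3.16)
   = 1 / (1 + 3548.1 + 1445.4) = 1/4994.6 = 0.0002002
[CO3²⁻] = α₂ × DIC = 0.0002002 × 4.91 = 0.000983 mmol/L = 0.983 μmol/L

[CO3²⁻] = 0.983 μmol/L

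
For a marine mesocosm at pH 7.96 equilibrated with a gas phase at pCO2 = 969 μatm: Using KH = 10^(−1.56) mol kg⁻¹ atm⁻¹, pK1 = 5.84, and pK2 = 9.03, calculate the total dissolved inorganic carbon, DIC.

DIC = 3.84 mmol/kg

[CO2*] = KH · pCO2 = 10^(−1.56) × 969×10^-6 = 2.669×10^-5 mol/kg
α₀ = 1/(1 + K1/[H⁺] + K1K2/[H⁺]²) = 1/(1 + 10^+2.12 + 10^+1.05) = 0.006942
DIC = [CO2*]/α₀ = 2.669×10^-5 / 0.006942 = 3.84 mmol/kg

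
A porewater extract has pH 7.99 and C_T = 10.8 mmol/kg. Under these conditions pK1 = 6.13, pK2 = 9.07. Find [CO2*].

α₀ = 1 / (1 + K1/[H⁺] + K1K2/[H⁺]²) = 1 / (1 + 10^+1.86 + 10^+0.78)
   = 1 / (1 + 72.444 + 6.0256) = 1/79.469 = 0.01258
[CO2*] = α₀ × DIC = 0.01258 × 10.8 = 0.136 mmol/kg

[CO2*] = 0.136 mmol/kg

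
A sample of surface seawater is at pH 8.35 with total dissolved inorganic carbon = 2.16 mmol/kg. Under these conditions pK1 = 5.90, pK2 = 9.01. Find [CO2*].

[CO2*] = 6.27 μmol/kg

α₀ = 1 / (1 + K1/[H⁺] + K1K2/[H⁺]²) = 1 / (1 + 10^+2.45 + 10^+1.79)
   = 1 / (1 + 281.84 + 61.660) = 1/344.50 = 0.002903
[CO2*] = α₀ × DIC = 0.002903 × 2.16 = 0.00627 mmol/kg = 6.27 μmol/kg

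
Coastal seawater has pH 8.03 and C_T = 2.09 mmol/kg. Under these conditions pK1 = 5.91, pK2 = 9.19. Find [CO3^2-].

α₂ = 1 / (1 + [H⁺]/K2 + [H⁺]²/(K1K2)) = 1 / (1 + 10^+1.16 + 10^-0.96)
   = 1 / (1 + 14.454 + 0.10965) = 1/15.564 = 0.06425
[CO3²⁻] = α₂ × DIC = 0.06425 × 2.09 = 0.134 mmol/kg

[CO3²⁻] = 0.134 mmol/kg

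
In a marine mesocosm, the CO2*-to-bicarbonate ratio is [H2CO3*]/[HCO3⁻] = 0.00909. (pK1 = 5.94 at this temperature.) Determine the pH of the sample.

pH = 7.98

From K1 = [H⁺][HCO3⁻]/[H2CO3*]:  pH = pK1 − log₁₀([H2CO3*]/[HCO3⁻])
log₁₀(0.00909) = -2.041
pH = 5.94 − (-2.041) = 7.98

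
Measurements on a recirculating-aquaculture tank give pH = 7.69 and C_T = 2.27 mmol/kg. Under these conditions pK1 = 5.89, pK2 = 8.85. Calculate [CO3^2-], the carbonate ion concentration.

[CO3²⁻] = 0.145 mmol/kg

α₂ = 1 / (1 + [H⁺]/K2 + [H⁺]²/(K1K2)) = 1 / (1 + 10^+1.16 + 10^-0.64)
   = 1 / (1 + 14.454 + 0.22909) = 1/15.683 = 0.06376
[CO3²⁻] = α₂ × DIC = 0.06376 × 2.27 = 0.145 mmol/kg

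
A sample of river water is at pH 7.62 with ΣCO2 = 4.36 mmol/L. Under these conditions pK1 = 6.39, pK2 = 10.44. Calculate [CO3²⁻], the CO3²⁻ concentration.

α₂ = 1 / (1 + [H⁺]/K2 + [H⁺]²/(K1K2)) = 1 / (1 + 10^+2.82 + 10^+1.59)
   = 1 / (1 + 660.69 + 38.905) = 1/700.60 = 0.001427
[CO3²⁻] = α₂ × DIC = 0.001427 × 4.36 = 0.00622 mmol/L = 6.22 μmol/L

[CO3²⁻] = 6.22 μmol/L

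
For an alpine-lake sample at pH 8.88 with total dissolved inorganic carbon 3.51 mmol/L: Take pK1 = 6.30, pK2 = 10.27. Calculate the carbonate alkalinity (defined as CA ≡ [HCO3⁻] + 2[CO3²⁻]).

CA = [HCO3⁻] + 2[CO3²⁻] = (α₁ + 2α₂)·DIC
At pH 8.88: [H⁺]/K1 = 10^-2.58 = 0.0026303, K2/[H⁺] = 10^-1.39 = 0.040738
α₁ = 1/(1 + 0.0026303 + 0.040738) = 1/1.0434 = 0.9584; α₂ = α₁·K2/[H⁺] = 0.03904
α₁ + 2α₂ = 1.0365
CA = 1.0365 × 3.51 = 3.64 mmol/L

CA = 3.64 mmol/L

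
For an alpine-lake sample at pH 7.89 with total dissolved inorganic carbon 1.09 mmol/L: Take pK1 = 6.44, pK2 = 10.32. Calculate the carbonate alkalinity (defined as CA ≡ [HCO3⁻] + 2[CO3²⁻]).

CA = [HCO3⁻] + 2[CO3²⁻] = (α₁ + 2α₂)·DIC
At pH 7.89: [H⁺]/K1 = 10^-1.45 = 0.035481, K2/[H⁺] = 10^-2.43 = 0.0037154
α₁ = 1/(1 + 0.035481 + 0.0037154) = 1/1.0392 = 0.9623; α₂ = α₁·K2/[H⁺] = 0.003575
α₁ + 2α₂ = 0.9694
CA = 0.9694 × 1.09 = 1.06 mmol/L

CA = 1.06 mmol/L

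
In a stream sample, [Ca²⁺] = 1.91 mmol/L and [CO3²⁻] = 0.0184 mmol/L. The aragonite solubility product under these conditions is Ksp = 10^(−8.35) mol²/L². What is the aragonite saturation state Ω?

Ω = 7.87

Ksp = 10^(−8.35) = 4.467×10^-9
Ω = [Ca²⁺][CO3²⁻]/Ksp = (1.91×10^-3)(0.0184×10^-3) / 4.467×10^-9 = 7.87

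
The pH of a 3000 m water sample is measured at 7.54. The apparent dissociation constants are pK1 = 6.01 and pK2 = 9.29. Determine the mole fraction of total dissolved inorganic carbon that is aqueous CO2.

α₀ = 0.0282

α₀ = 1 / (1 + K1/[H⁺] + K1K2/[H⁺]²) = 1 / (1 + 10^+1.53 + 10^-0.22)
   = 1 / (1 + 33.884 + 0.60256) = 1/35.487 = 0.02818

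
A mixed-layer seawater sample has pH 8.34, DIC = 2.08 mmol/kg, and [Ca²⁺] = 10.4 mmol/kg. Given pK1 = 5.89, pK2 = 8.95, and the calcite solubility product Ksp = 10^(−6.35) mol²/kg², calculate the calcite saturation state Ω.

Ω = 9.52

α₂ = 1 / (1 + [H⁺]/K2 + [H⁺]²/(K1K2)) = 1 / (1 + 10^+0.61 + 10^-1.84)
   = 1 / (1 + 4.0738 + 0.014454) = 1/5.0883 = 0.1965
[CO3²⁻] = α₂ × DIC = 0.1965 × 2.08 = 0.4088 mmol/kg
Ksp = 10^(−6.35) = 4.467×10^-7
Ω = [Ca²⁺][CO3²⁻]/Ksp = (10.4×10^-3)(4.088×10^-4) / 4.467×10^-7 = 9.52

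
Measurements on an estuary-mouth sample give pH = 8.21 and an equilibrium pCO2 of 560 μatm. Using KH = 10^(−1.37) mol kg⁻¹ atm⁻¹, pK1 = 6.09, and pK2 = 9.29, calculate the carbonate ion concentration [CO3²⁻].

[CO2*] = KH · pCO2 = 10^(−1.37) × 560×10^-6 = 2.389×10^-5 mol/kg
α₀ = 1/(1 + K1/[H⁺] + K1K2/[H⁺]²) = 1/(1 + 10^+2.12 + 10^+1.04) = 0.006955
DIC = [CO2*]/α₀ = 2.389×10^-5 / 0.006955 = 3.435 mmol/kg
[CO3²⁻] = α₂·DIC; α₂ = 0.07626, so [CO3²⁻] = 0.07626 × 3.435 = 0.262 mmol/kg

[CO3²⁻] = 0.262 mmol/kg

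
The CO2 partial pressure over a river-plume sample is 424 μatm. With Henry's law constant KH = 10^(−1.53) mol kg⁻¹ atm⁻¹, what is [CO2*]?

[CO2*] = 12.5 μmol/kg

KH = 10^(−1.53) = 2.951×10^-2 mol kg⁻¹ atm⁻¹
[CO2*] = KH · pCO2 = 2.951×10^-2 × 424×10^-6 atm = 1.25×10^-5 mol/kg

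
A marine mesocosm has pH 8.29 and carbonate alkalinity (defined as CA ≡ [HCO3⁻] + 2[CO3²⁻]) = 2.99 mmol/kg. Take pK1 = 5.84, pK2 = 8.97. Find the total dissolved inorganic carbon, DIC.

DIC = 2.56 mmol/kg

CA = [HCO3⁻] + 2[CO3²⁻] = (α₁ + 2α₂)·DIC
At pH 8.29: [H⁺]/K1 = 10^-2.45 = 0.0035481, K2/[H⁺] = 10^-0.68 = 0.20893
α₁ = 1/(1 + 0.0035481 + 0.20893) = 1/1.2125 = 0.8248; α₂ = α₁·K2/[H⁺] = 0.1723
α₁ + 2α₂ = 1.1694
DIC = CA / (α₁ + 2α₂) = 2.99 / 1.1694 = 2.56 mmol/kg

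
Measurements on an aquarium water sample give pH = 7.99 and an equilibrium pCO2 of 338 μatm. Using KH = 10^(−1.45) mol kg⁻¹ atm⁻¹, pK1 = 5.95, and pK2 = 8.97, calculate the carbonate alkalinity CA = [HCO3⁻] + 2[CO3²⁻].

CA = 1.59 mmol/kg

[CO2*] = KH · pCO2 = 10^(−1.45) × 338×10^-6 = 1.199×10^-5 mol/kg
α₀ = 1/(1 + K1/[H⁺] + K1K2/[H⁺]²) = 1/(1 + 10^+2.04 + 10^+1.06) = 0.008188
DIC = [CO2*]/α₀ = 1.199×10^-5 / 0.008188 = 1.465 mmol/kg
CA = (α₁ + 2α₂)·DIC = (0.8978 + 2×0.09401) × 1.465 = 1.59 mmol/kg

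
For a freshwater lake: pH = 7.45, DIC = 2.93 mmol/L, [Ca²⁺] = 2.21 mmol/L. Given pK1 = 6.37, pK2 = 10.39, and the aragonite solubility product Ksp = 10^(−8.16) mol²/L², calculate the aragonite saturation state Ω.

Ω = 0.991

α₂ = 1 / (1 + [H⁺]/K2 + [H⁺]²/(K1K2)) = 1 / (1 + 10^+2.94 + 10^+1.86)
   = 1 / (1 + 870.96 + 72.444) = 1/944.41 = 0.001059
[CO3²⁻] = α₂ × DIC = 0.001059 × 2.93 = 0.003102 mmol/L = 3.102 μmol/L
Ksp = 10^(−8.16) = 6.918×10^-9
Ω = [Ca²⁺][CO3²⁻]/Ksp = (2.21×10^-3)(3.102×10^-6) / 6.918×10^-9 = 0.991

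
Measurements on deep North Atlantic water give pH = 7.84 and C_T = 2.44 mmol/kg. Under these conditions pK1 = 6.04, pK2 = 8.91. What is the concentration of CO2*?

α₀ = 1 / (1 + K1/[H⁺] + K1K2/[H⁺]²) = 1 / (1 + 10^+1.80 + 10^+0.73)
   = 1 / (1 + 63.096 + 5.3703) = 1/69.466 = 0.01440
[CO2*] = α₀ × DIC = 0.01440 × 2.44 = 0.0351 mmol/kg

[CO2*] = 0.0351 mmol/kg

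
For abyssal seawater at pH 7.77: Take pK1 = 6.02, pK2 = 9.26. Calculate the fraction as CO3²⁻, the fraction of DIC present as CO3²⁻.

α₂ = 0.0308

α₂ = 1 / (1 + [H⁺]/K2 + [H⁺]²/(K1K2)) = 1 / (1 + 10^+1.49 + 10^-0.26)
   = 1 / (1 + 30.903 + 0.54954) = 1/32.452 = 0.03081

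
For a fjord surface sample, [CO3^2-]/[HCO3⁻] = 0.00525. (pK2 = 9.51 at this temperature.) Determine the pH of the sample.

From K2 = [H⁺][CO3^2-]/[HCO3⁻]:  pH = pK2 + log₁₀([CO3^2-]/[HCO3⁻])
log₁₀(0.00525) = -2.280
pH = 9.51 + (-2.280) = 7.23

pH = 7.23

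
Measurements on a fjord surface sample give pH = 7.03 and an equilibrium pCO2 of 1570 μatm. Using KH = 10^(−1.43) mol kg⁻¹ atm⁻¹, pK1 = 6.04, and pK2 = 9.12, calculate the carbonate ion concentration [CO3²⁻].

[CO3²⁻] = 4.63 μmol/kg

[CO2*] = KH · pCO2 = 10^(−1.43) × 1570×10^-6 = 5.833×10^-5 mol/kg
α₀ = 1/(1 + K1/[H⁺] + K1K2/[H⁺]²) = 1/(1 + 10^+0.99 + 10^-1.10) = 0.09215
DIC = [CO2*]/α₀ = 5.833×10^-5 / 0.09215 = 0.6330 mmol/kg
[CO3²⁻] = α₂·DIC; α₂ = 0.007320, so [CO3²⁻] = 0.007320 × 0.6330 = 0.00463 mmol/kg = 4.63 μmol/kg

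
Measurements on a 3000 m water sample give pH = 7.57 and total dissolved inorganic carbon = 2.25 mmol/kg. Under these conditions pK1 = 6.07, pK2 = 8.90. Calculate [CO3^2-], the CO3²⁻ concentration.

α₂ = 1 / (1 + [H⁺]/K2 + [H⁺]²/(K1K2)) = 1 / (1 + 10^+1.33 + 10^-0.17)
   = 1 / (1 + 21.380 + 0.67608) = 1/23.056 = 0.04337
[CO3²⁻] = α₂ × DIC = 0.04337 × 2.25 = 0.0976 mmol/kg

[CO3²⁻] = 0.0976 mmol/kg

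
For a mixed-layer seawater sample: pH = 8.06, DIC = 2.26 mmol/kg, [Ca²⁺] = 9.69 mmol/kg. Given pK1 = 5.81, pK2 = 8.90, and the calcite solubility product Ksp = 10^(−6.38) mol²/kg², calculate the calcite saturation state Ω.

α₂ = 1 / (1 + [H⁺]/K2 + [H⁺]²/(K1K2)) = 1 / (1 + 10^+0.84 + 10^-1.41)
   = 1 / (1 + 6.9183 + 0.038905) = 1/7.9572 = 0.1257
[CO3²⁻] = α₂ × DIC = 0.1257 × 2.26 = 0.2840 mmol/kg
Ksp = 10^(−6.38) = 4.169×10^-7
Ω = [Ca²⁺][CO3²⁻]/Ksp = (9.69×10^-3)(2.840×10^-4) / 4.169×10^-7 = 6.60

Ω = 6.60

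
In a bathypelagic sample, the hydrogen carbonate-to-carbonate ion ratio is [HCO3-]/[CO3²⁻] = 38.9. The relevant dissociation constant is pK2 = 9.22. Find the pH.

From K2 = [H⁺][CO3²⁻]/[HCO3-]:  pH = pK2 − log₁₀([HCO3-]/[CO3²⁻])
log₁₀(38.9) = +1.590
pH = 9.22 − (+1.590) = 7.63

pH = 7.63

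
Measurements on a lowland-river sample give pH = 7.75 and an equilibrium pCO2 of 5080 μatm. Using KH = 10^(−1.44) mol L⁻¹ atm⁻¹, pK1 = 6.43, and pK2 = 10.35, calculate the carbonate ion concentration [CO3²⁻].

[CO3²⁻] = 9.68 μmol/L

[CO2*] = KH · pCO2 = 10^(−1.44) × 5080×10^-6 = 1.844×10^-4 mol/L
α₀ = 1/(1 + K1/[H⁺] + K1K2/[H⁺]²) = 1/(1 + 10^+1.32 + 10^-1.28) = 0.04557
DIC = [CO2*]/α₀ = 1.844×10^-4 / 0.04557 = 4.048 mmol/L
[CO3²⁻] = α₂·DIC; α₂ = 0.002391, so [CO3²⁻] = 0.002391 × 4.048 = 0.00968 mmol/L = 9.68 μmol/L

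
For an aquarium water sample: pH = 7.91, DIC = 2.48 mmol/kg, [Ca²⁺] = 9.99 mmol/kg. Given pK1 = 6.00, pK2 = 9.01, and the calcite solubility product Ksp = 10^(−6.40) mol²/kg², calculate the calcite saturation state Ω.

Ω = 4.53

α₂ = 1 / (1 + [H⁺]/K2 + [H⁺]²/(K1K2)) = 1 / (1 + 10^+1.10 + 10^-0.81)
   = 1 / (1 + 12.589 + 0.15488) = 1/13.744 = 0.07276
[CO3²⁻] = α₂ × DIC = 0.07276 × 2.48 = 0.1804 mmol/kg
Ksp = 10^(−6.40) = 3.981×10^-7
Ω = [Ca²⁺][CO3²⁻]/Ksp = (9.99×10^-3)(1.804×10^-4) / 3.981×10^-7 = 4.53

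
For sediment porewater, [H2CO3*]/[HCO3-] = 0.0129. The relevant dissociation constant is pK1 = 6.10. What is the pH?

From K1 = [H⁺][HCO3-]/[H2CO3*]:  pH = pK1 − log₁₀([H2CO3*]/[HCO3-])
log₁₀(0.0129) = -1.889
pH = 6.10 − (-1.889) = 7.99

pH = 7.99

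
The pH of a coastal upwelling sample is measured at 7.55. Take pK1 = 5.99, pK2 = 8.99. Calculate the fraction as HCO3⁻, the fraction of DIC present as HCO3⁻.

α₁ = 0.940

α₁ = 1 / (1 + [H⁺]/K1 + K2/[H⁺]) = 1 / (1 + 10^-1.56 + 10^-1.44)
   = 1 / (1 + 0.027542 + 0.036308) = 1/1.0639 = 0.9400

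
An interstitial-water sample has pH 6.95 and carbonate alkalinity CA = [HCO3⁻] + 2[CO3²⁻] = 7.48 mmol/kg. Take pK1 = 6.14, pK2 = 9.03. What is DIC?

CA = [HCO3⁻] + 2[CO3²⁻] = (α₁ + 2α₂)·DIC
At pH 6.95: [H⁺]/K1 = 10^-0.81 = 0.15488, K2/[H⁺] = 10^-2.08 = 0.0083176
α₁ = 1/(1 + 0.15488 + 0.0083176) = 1/1.1632 = 0.8597; α₂ = α₁·K2/[H⁺] = 0.007151
α₁ + 2α₂ = 0.8740
DIC = CA / (α₁ + 2α₂) = 7.48 / 0.8740 = 8.56 mmol/kg

DIC = 8.56 mmol/kg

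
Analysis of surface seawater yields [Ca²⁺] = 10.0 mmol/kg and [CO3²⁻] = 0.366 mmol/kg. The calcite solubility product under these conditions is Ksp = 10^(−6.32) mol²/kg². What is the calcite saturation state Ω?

Ksp = 10^(−6.32) = 4.786×10^-7
Ω = [Ca²⁺][CO3²⁻]/Ksp = (10.0×10^-3)(0.366×10^-3) / 4.786×10^-7 = 7.65

Ω = 7.65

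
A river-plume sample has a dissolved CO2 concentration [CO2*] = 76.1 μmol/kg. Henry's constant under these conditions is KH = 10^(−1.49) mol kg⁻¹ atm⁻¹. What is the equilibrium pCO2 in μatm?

pCO2 = 2350 μatm

KH = 10^(−1.49) = 3.236×10^-2 mol kg⁻¹ atm⁻¹
pCO2 = [CO2*]/KH = 76.1×10^-6 / 3.236×10^-2 = 2.35×10^-3 atm = 2350 μatm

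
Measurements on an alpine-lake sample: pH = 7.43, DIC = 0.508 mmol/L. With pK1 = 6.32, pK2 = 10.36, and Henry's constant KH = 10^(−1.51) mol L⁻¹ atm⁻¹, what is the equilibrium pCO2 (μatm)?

α₀ = 1 / (1 + K1/[H⁺] + K1K2/[H⁺]²) = 1 / (1 + 10^+1.11 + 10^-1.82)
   = 1 / (1 + 12.882 + 0.015136) = 1/13.898 = 0.07195
[CO2*] = α₀ × DIC = 0.07195 × 0.508 = 0.03655 mmol/L
pCO2 = [CO2*]/KH = 3.655×10^-5 / 3.090×10^-2 = 1180 μatm

pCO2 = 1180 μatm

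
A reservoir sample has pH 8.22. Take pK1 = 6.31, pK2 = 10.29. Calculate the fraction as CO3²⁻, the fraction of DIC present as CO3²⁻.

α₂ = 1 / (1 + [H⁺]/K2 + [H⁺]²/(K1K2)) = 1 / (1 + 10^+2.07 + 10^+0.16)
   = 1 / (1 + 117.49 + 1.4454) = 1/119.94 = 0.008338

α₂ = 0.00834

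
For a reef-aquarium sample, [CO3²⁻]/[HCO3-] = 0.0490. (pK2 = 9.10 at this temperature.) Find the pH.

pH = 7.79

From K2 = [H⁺][CO3²⁻]/[HCO3-]:  pH = pK2 + log₁₀([CO3²⁻]/[HCO3-])
log₁₀(0.0490) = -1.310
pH = 9.10 + (-1.310) = 7.79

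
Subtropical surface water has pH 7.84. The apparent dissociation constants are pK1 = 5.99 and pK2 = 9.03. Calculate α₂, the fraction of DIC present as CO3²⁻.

α₂ = 0.0599

α₂ = 1 / (1 + [H⁺]/K2 + [H⁺]²/(K1K2)) = 1 / (1 + 10^+1.19 + 10^-0.66)
   = 1 / (1 + 15.488 + 0.21878) = 1/16.707 = 0.05986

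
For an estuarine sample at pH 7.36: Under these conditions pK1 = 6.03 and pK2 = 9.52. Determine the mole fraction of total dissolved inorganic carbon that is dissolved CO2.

α₀ = 1 / (1 + K1/[H⁺] + K1K2/[H⁺]²) = 1 / (1 + 10^+1.33 + 10^-0.83)
   = 1 / (1 + 21.380 + 0.14791) = 1/22.528 = 0.04439

α₀ = 0.0444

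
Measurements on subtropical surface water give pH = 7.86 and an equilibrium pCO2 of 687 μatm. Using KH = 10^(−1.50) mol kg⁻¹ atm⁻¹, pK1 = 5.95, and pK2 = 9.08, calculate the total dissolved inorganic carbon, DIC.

[CO2*] = KH · pCO2 = 10^(−1.50) × 687×10^-6 = 2.172×10^-5 mol/kg
α₀ = 1/(1 + K1/[H⁺] + K1K2/[H⁺]²) = 1/(1 + 10^+1.91 + 10^+0.69) = 0.01147
DIC = [CO2*]/α₀ = 2.172×10^-5 / 0.01147 = 1.89 mmol/kg

DIC = 1.89 mmol/kg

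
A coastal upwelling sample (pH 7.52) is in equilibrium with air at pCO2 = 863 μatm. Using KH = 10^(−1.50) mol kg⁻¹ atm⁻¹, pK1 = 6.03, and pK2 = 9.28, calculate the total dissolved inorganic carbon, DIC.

DIC = 0.885 mmol/kg

[CO2*] = KH · pCO2 = 10^(−1.50) × 863×10^-6 = 2.729×10^-5 mol/kg
α₀ = 1/(1 + K1/[H⁺] + K1K2/[H⁺]²) = 1/(1 + 10^+1.49 + 10^-0.27) = 0.03083
DIC = [CO2*]/α₀ = 2.729×10^-5 / 0.03083 = 0.885 mmol/kg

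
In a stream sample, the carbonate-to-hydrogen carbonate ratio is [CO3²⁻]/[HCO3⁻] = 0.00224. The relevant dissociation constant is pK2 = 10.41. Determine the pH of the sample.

pH = 7.76

From K2 = [H⁺][CO3²⁻]/[HCO3⁻]:  pH = pK2 + log₁₀([CO3²⁻]/[HCO3⁻])
log₁₀(0.00224) = -2.650
pH = 10.41 + (-2.650) = 7.76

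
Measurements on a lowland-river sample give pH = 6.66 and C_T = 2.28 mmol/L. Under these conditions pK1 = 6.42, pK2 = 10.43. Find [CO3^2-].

α₂ = 1 / (1 + [H⁺]/K2 + [H⁺]²/(K1K2)) = 1 / (1 + 10^+3.77 + 10^+3.53)
   = 1 / (1 + 5888.4 + 3388.4) = 1/9277.9 = 0.0001078
[CO3²⁻] = α₂ × DIC = 0.0001078 × 2.28 = 0.000246 mmol/L = 0.246 μmol/L

[CO3²⁻] = 0.246 μmol/L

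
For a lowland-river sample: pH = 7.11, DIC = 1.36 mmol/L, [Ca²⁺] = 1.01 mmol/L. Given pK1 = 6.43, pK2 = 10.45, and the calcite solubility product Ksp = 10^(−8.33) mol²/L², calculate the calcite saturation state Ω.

α₂ = 1 / (1 + [H⁺]/K2 + [H⁺]²/(K1K2)) = 1 / (1 + 10^+3.34 + 10^+2.66)
   = 1 / (1 + 2187.8 + 457.09) = 1/2645.8 = 0.0003780
[CO3²⁻] = α₂ × DIC = 0.0003780 × 1.36 = 0.0005140 mmol/L = 0.5140 μmol/L
Ksp = 10^(−8.33) = 4.677×10^-9
Ω = [Ca²⁺][CO3²⁻]/Ksp = (1.01×10^-3)(5.140×10^-7) / 4.677×10^-9 = 0.111

Ω = 0.111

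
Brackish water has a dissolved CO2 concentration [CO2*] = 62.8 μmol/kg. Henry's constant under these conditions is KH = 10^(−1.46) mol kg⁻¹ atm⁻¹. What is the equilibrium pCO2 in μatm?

KH = 10^(−1.46) = 3.467×10^-2 mol kg⁻¹ atm⁻¹
pCO2 = [CO2*]/KH = 62.8×10^-6 / 3.467×10^-2 = 1.81×10^-3 atm = 1810 μatm

pCO2 = 1810 μatm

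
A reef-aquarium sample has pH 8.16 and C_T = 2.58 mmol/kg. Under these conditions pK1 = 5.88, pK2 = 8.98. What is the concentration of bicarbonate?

[HCO3⁻] = 2.23 mmol/kg

α₁ = 1 / (1 + [H⁺]/K1 + K2/[H⁺]) = 1 / (1 + 10^-2.28 + 10^-0.82)
   = 1 / (1 + 0.0052481 + 0.15136) = 1/1.1566 = 0.8646
[HCO3⁻] = α₁ × DIC = 0.8646 × 2.58 = 2.23 mmol/kg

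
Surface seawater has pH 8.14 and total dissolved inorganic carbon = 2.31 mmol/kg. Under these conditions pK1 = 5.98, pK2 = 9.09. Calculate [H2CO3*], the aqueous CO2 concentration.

[CO2*] = 14.3 μmol/kg

α₀ = 1 / (1 + K1/[H⁺] + K1K2/[H⁺]²) = 1 / (1 + 10^+2.16 + 10^+1.21)
   = 1 / (1 + 144.54 + 16.218) = 1/161.76 = 0.006182
[CO2*] = α₀ × DIC = 0.006182 × 2.31 = 0.0143 mmol/kg = 14.3 μmol/kg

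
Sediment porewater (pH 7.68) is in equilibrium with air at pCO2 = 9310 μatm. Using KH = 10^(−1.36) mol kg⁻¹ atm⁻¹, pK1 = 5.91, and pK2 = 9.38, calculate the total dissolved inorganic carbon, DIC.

[CO2*] = KH · pCO2 = 10^(−1.36) × 9310×10^-6 = 4.064×10^-4 mol/kg
α₀ = 1/(1 + K1/[H⁺] + K1K2/[H⁺]²) = 1/(1 + 10^+1.77 + 10^+0.07) = 0.01638
DIC = [CO2*]/α₀ = 4.064×10^-4 / 0.01638 = 24.8 mmol/kg

DIC = 24.8 mmol/kg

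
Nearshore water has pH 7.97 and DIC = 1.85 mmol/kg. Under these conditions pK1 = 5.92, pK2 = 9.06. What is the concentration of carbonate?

[CO3²⁻] = 0.138 mmol/kg

α₂ = 1 / (1 + [H⁺]/K2 + [H⁺]²/(K1K2)) = 1 / (1 + 10^+1.09 + 10^-0.96)
   = 1 / (1 + 12.303 + 0.10965) = 1/13.412 = 0.07456
[CO3²⁻] = α₂ × DIC = 0.07456 × 1.85 = 0.138 mmol/kg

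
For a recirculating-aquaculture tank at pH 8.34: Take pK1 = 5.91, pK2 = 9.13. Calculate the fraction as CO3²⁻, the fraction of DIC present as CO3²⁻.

α₂ = 1 / (1 + [H⁺]/K2 + [H⁺]²/(K1K2)) = 1 / (1 + 10^+0.79 + 10^-1.64)
   = 1 / (1 + 6.1660 + 0.022909) = 1/7.1889 = 0.1391

α₂ = 0.139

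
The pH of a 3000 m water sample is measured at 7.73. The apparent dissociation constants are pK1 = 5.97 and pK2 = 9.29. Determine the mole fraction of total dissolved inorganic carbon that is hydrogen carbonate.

α₁ = 0.957

α₁ = 1 / (1 + [H⁺]/K1 + K2/[H⁺]) = 1 / (1 + 10^-1.76 + 10^-1.56)
   = 1 / (1 + 0.017378 + 0.027542) = 1/1.0449 = 0.9570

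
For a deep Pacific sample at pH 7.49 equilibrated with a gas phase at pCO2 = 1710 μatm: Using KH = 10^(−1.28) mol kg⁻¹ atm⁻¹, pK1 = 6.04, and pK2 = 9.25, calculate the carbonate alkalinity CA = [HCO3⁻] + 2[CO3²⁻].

CA = 2.62 mmol/kg

[CO2*] = KH · pCO2 = 10^(−1.28) × 1710×10^-6 = 8.974×10^-5 mol/kg
α₀ = 1/(1 + K1/[H⁺] + K1K2/[H⁺]²) = 1/(1 + 10^+1.45 + 10^-0.31) = 0.03370
DIC = [CO2*]/α₀ = 8.974×10^-5 / 0.03370 = 2.663 mmol/kg
CA = (α₁ + 2α₂)·DIC = (0.9498 + 2×0.01651) × 2.663 = 2.62 mmol/kg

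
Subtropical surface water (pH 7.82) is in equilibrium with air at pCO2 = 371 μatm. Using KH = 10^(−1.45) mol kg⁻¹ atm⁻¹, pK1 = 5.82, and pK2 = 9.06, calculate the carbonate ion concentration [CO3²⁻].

[CO2*] = KH · pCO2 = 10^(−1.45) × 371×10^-6 = 1.316×10^-5 mol/kg
α₀ = 1/(1 + K1/[H⁺] + K1K2/[H⁺]²) = 1/(1 + 10^+2.00 + 10^+0.76) = 0.009367
DIC = [CO2*]/α₀ = 1.316×10^-5 / 0.009367 = 1.405 mmol/kg
[CO3²⁻] = α₂·DIC; α₂ = 0.05390, so [CO3²⁻] = 0.05390 × 1.405 = 0.0757 mmol/kg

[CO3²⁻] = 0.0757 mmol/kg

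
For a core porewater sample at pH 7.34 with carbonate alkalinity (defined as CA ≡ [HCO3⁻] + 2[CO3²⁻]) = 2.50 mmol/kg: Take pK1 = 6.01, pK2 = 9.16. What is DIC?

CA = [HCO3⁻] + 2[CO3²⁻] = (α₁ + 2α₂)·DIC
At pH 7.34: [H⁺]/K1 = 10^-1.33 = 0.046774, K2/[H⁺] = 10^-1.82 = 0.015136
α₁ = 1/(1 + 0.046774 + 0.015136) = 1/1.0619 = 0.9417; α₂ = α₁·K2/[H⁺] = 0.01425
α₁ + 2α₂ = 0.9702
DIC = CA / (α₁ + 2α₂) = 2.50 / 0.9702 = 2.58 mmol/kg

DIC = 2.58 mmol/kg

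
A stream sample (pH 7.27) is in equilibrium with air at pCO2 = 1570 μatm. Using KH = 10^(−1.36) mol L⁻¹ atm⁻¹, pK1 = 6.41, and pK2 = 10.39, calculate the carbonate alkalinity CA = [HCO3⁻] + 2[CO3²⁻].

CA = 0.497 mmol/L

[CO2*] = KH · pCO2 = 10^(−1.36) × 1570×10^-6 = 6.853×10^-5 mol/L
α₀ = 1/(1 + K1/[H⁺] + K1K2/[H⁺]²) = 1/(1 + 10^+0.86 + 10^-2.26) = 0.1212
DIC = [CO2*]/α₀ = 6.853×10^-5 / 0.1212 = 0.5654 mmol/L
CA = (α₁ + 2α₂)·DIC = (0.8781 + 2×0.0006661) × 0.5654 = 0.497 mmol/L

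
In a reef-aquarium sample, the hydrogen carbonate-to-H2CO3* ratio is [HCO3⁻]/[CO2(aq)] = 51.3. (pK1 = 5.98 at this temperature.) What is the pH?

pH = 7.69

From K1 = [H⁺][HCO3⁻]/[CO2(aq)]:  pH = pK1 + log₁₀([HCO3⁻]/[CO2(aq)])
log₁₀(51.3) = +1.710
pH = 5.98 + (+1.710) = 7.69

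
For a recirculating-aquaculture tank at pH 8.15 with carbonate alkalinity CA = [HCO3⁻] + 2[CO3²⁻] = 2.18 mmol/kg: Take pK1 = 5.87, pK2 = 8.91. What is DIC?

DIC = 1.91 mmol/kg

CA = [HCO3⁻] + 2[CO3²⁻] = (α₁ + 2α₂)·DIC
At pH 8.15: [H⁺]/K1 = 10^-2.28 = 0.0052481, K2/[H⁺] = 10^-0.76 = 0.17378
α₁ = 1/(1 + 0.0052481 + 0.17378) = 1/1.1790 = 0.8482; α₂ = α₁·K2/[H⁺] = 0.1474
α₁ + 2α₂ = 1.1429
DIC = CA / (α₁ + 2α₂) = 2.18 / 1.1429 = 1.91 mmol/kg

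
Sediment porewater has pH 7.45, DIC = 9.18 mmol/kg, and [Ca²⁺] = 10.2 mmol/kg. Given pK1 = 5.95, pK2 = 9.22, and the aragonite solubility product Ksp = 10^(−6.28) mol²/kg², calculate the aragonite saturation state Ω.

Ω = 2.89

α₂ = 1 / (1 + [H⁺]/K2 + [H⁺]²/(K1K2)) = 1 / (1 + 10^+1.77 + 10^+0.27)
   = 1 / (1 + 58.884 + 1.8621) = 1/61.746 = 0.01620
[CO3²⁻] = α₂ × DIC = 0.01620 × 9.18 = 0.1487 mmol/kg
Ksp = 10^(−6.28) = 5.248×10^-7
Ω = [Ca²⁺][CO3²⁻]/Ksp = (10.2×10^-3)(1.487×10^-4) / 5.248×10^-7 = 2.89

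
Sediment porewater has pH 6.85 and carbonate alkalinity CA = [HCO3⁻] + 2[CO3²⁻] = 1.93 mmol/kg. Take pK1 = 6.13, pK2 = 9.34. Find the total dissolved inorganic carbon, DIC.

DIC = 2.29 mmol/kg

CA = [HCO3⁻] + 2[CO3²⁻] = (α₁ + 2α₂)·DIC
At pH 6.85: [H⁺]/K1 = 10^-0.72 = 0.19055, K2/[H⁺] = 10^-2.49 = 0.0032359
α₁ = 1/(1 + 0.19055 + 0.0032359) = 1/1.1938 = 0.8377; α₂ = α₁·K2/[H⁺] = 0.002711
α₁ + 2α₂ = 0.8431
DIC = CA / (α₁ + 2α₂) = 1.93 / 0.8431 = 2.29 mmol/kg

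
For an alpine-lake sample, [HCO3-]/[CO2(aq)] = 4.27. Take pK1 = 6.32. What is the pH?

pH = 6.95

From K1 = [H⁺][HCO3-]/[CO2(aq)]:  pH = pK1 + log₁₀([HCO3-]/[CO2(aq)])
log₁₀(4.27) = +0.630
pH = 6.32 + (+0.630) = 6.95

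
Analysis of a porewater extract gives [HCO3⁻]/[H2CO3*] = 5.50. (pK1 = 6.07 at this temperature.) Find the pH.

pH = 6.81

From K1 = [H⁺][HCO3⁻]/[H2CO3*]:  pH = pK1 + log₁₀([HCO3⁻]/[H2CO3*])
log₁₀(5.50) = +0.740
pH = 6.07 + (+0.740) = 6.81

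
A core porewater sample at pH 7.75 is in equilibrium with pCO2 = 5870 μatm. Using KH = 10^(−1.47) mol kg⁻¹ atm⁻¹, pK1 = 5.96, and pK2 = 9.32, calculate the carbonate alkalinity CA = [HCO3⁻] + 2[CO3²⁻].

CA = 12.9 mmol/kg

[CO2*] = KH · pCO2 = 10^(−1.47) × 5870×10^-6 = 1.989×10^-4 mol/kg
α₀ = 1/(1 + K1/[H⁺] + K1K2/[H⁺]²) = 1/(1 + 10^+1.79 + 10^+0.22) = 0.01555
DIC = [CO2*]/α₀ = 1.989×10^-4 / 0.01555 = 12.79 mmol/kg
CA = (α₁ + 2α₂)·DIC = (0.9587 + 2×0.02580) × 12.79 = 12.9 mmol/kg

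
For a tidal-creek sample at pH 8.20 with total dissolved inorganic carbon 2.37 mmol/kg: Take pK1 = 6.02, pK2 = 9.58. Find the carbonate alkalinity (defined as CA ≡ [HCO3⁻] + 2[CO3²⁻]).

CA = [HCO3⁻] + 2[CO3²⁻] = (α₁ + 2α₂)·DIC
At pH 8.20: [H⁺]/K1 = 10^-2.18 = 0.0066069, K2/[H⁺] = 10^-1.38 = 0.041687
α₁ = 1/(1 + 0.0066069 + 0.041687) = 1/1.0483 = 0.9539; α₂ = α₁·K2/[H⁺] = 0.03977
α₁ + 2α₂ = 1.0335
CA = 1.0335 × 2.37 = 2.45 mmol/kg

CA = 2.45 mmol/kg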